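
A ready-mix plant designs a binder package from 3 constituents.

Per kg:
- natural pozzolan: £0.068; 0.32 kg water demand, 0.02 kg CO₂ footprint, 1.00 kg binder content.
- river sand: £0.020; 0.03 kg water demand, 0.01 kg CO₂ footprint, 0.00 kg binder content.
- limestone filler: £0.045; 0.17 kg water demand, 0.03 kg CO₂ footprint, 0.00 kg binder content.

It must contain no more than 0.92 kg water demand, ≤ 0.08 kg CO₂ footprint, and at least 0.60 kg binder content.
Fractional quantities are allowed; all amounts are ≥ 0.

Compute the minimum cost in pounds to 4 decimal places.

£0.0408

Let x1 = kg of natural pozzolan, x2 = kg of river sand, x3 = kg of limestone filler.
Minimise 0.068x1 + 0.02x2 + 0.045x3 subject to:
  0.32x1 + 0.03x2 + 0.17x3 ≤ 0.92   (water demand)
  0.02x1 + 0.01x2 + 0.03x3 ≤ 0.08   (CO₂ footprint)
  1x1 ≥ 0.6   (binder content)
  x1, x2, x3 ≥ 0.
The optimal basis is {natural pozzolan}; river sand, limestone filler drop out. Binding constraint: binder content.
So natural pozzolan = 0.6 kg.
Objective = 0.068·0.6 = 0.040800.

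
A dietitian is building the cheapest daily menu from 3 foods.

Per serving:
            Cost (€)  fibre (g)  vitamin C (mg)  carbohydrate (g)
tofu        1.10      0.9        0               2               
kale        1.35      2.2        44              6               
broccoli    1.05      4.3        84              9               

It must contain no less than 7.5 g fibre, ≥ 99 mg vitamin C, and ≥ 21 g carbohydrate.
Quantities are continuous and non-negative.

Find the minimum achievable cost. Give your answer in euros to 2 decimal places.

Set it up as a linear program. Let x1 = servings of tofu, x2 = servings of kale, x3 = servings of broccoli.
Minimize 1.1x1 + 1.35x2 + 1.05x3 s.t.:
  0.9x1 + 2.2x2 + 4.3x3 ≥ 7.5   (fibre)
  44x2 + 84x3 ≥ 99   (vitamin C)
  2x1 + 6x2 + 9x3 ≥ 21   (carbohydrate)
  x1, x2, x3 ≥ 0.
The optimal basis is {broccoli}; tofu, kale drop out. The carbohydrate requirement is met with equality.
Solving gives x3 = 2.333.
Total cost: 1.05·2.333 = 2.4497.

€2.45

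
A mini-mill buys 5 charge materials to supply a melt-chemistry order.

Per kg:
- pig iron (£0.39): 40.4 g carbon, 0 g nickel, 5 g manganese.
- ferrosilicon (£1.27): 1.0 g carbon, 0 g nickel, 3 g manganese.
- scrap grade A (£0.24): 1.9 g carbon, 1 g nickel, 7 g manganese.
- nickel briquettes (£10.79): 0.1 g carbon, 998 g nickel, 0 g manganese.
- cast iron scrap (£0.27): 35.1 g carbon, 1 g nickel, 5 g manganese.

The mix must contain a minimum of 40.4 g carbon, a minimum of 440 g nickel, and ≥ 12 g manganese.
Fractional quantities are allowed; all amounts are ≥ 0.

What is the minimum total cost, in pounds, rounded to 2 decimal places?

This is a linear program. Let x1 = kg of pig iron, x2 = kg of ferrosilicon, x3 = kg of scrap grade A, x4 = kg of nickel briquettes, x5 = kg of cast iron scrap.
Minimize 0.39x1 + 1.27x2 + 0.24x3 + 10.79x4 + 0.27x5 subject to:
  40.4x1 + 1x2 + 1.9x3 + 0.1x4 + 35.1x5 ≥ 40.4   (carbon)
  1x3 + 998x4 + 1x5 ≥ 440   (nickel)
  5x1 + 3x2 + 7x3 + 5x5 ≥ 12   (manganese)
  x1, x2, x3, x4, x5 ≥ 0.
The cheapest feasible vertex uses only scrap grade A, nickel briquettes, cast iron scrap; pig iron, ferrosilicon are not used. There the carbon, nickel, manganese constraints are tight.
Solving gives x3 = 0.929, x4 = 0.4388, x5 = 1.099.
Hence cost = 0.24·0.929 + 10.79·0.4388 + 0.27·1.099 = £5.2543.

£5.25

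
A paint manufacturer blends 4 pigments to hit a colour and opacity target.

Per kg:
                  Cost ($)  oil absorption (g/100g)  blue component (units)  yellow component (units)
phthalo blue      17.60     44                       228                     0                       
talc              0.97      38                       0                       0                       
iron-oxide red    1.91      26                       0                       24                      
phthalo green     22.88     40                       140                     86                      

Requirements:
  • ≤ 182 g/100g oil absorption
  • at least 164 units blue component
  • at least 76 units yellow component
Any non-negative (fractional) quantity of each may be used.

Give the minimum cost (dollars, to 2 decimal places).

Treat it as an LP. Let x1 = kg of phthalo blue, x2 = kg of talc, x3 = kg of iron-oxide red, x4 = kg of phthalo green.
Minimize 17.6x1 + 0.97x2 + 1.91x3 + 22.88x4 with:
  44x1 + 38x2 + 26x3 + 40x4 ≤ 182   (oil absorption)
  228x1 + 140x4 ≥ 164   (blue component)
  24x3 + 86x4 ≥ 76   (yellow component)
  x1, x2, x3, x4 ≥ 0.
The minimum-cost mix takes nothing from talc, phthalo green — only phthalo blue, iron-oxide red. Binding constraints: blue component and yellow component.
Solving gives x1 = 0.7193, x3 = 3.167.
Objective = 17.6·0.7193 + 1.91·3.167 = 18.7087.

$18.71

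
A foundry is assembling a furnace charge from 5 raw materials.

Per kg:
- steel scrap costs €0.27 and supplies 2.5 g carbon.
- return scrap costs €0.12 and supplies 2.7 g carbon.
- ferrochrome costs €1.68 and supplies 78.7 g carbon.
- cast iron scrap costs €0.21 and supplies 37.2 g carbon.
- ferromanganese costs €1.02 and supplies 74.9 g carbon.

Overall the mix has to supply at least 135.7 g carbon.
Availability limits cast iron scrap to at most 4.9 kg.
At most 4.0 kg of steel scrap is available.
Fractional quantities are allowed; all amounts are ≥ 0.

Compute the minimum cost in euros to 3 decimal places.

€0.766

Treat it as an LP. Let x1 = kg of steel scrap, x2 = kg of return scrap, x3 = kg of ferrochrome, x4 = kg of cast iron scrap, x5 = kg of ferromanganese.
Minimize 0.27x1 + 0.12x2 + 1.68x3 + 0.21x4 + 1.02x5 subject to:
  2.5x1 + 2.7x2 + 78.7x3 + 37.2x4 + 74.9x5 ≥ 135.7   (carbon)
  x4 ≤ 4.9
  x1 ≤ 4
  x1, x2, x3, x4, x5 ≥ 0.
At the optimum only cast iron scrap is positive (steel scrap, return scrap, ferrochrome, ferromanganese = 0). The carbon requirement is met with equality.
So cast iron scrap = 3.648 kg.
Total cost: 0.21·3.648 = 0.76608.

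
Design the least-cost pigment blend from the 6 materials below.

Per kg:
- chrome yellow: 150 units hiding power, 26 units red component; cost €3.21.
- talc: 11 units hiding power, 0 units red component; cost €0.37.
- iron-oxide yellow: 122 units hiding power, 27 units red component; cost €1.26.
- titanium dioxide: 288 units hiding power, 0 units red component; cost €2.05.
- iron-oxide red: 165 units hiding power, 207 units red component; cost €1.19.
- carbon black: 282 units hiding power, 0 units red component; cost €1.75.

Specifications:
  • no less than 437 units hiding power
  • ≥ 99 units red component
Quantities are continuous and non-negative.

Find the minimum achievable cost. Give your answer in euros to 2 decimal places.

Let x1 = kg of chrome yellow, x2 = kg of talc, x3 = kg of iron-oxide yellow, x4 = kg of titanium dioxide, x5 = kg of iron-oxide red, x6 = kg of carbon black.
Minimise 3.21x1 + 0.37x2 + 1.26x3 + 2.05x4 + 1.19x5 + 1.75x6 subject to:
  150x1 + 11x2 + 122x3 + 288x4 + 165x5 + 282x6 ≥ 437   (hiding power)
  26x1 + 27x3 + 207x5 ≥ 99   (red component)
  x1, x2, x3, x4, x5, x6 ≥ 0.
At the optimum only iron-oxide red, carbon black are positive (chrome yellow, talc, iron-oxide yellow, titanium dioxide = 0). The hiding power and red component requirements are met with equality.
So iron-oxide red = 0.4783 kg, carbon black = 1.27 kg.
Objective = 1.19·0.4783 + 1.75·1.27 = 2.7917.

€2.79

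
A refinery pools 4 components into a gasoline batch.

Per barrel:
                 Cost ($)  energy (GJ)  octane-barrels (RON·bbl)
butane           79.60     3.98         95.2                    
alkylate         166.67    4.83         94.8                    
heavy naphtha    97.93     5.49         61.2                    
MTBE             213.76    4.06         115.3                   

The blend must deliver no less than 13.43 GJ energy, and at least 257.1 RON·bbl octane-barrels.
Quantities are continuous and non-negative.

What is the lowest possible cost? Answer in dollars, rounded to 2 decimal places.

Let x1 = barrels of butane, x2 = barrels of alkylate, x3 = barrels of heavy naphtha, x4 = barrels of MTBE.
Minimise 79.6x1 + 166.67x2 + 97.93x3 + 213.76x4 s.t.:
  3.98x1 + 4.83x2 + 5.49x3 + 4.06x4 ≥ 13.43   (energy)
  95.2x1 + 94.8x2 + 61.2x3 + 115.3x4 ≥ 257.1   (octane-barrels)
  x1, x2, x3, x4 ≥ 0.
At the optimum only butane, heavy naphtha are positive (alkylate, MTBE = 0). The energy and octane-barrels requirements are met with equality.
Optimal quantities: butane = 2.1126 barrels, heavy naphtha = 0.91474 barrels.
Hence cost = 79.6·2.1126 + 97.93·0.91474 = $257.7434.

$257.74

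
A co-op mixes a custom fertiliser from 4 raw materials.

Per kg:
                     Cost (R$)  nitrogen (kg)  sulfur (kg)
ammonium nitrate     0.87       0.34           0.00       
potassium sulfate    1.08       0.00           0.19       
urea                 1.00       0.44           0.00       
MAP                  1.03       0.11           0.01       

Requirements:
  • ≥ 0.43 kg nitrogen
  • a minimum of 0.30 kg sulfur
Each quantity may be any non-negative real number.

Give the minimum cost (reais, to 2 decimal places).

R$2.68

This is a linear program. Let x1 = kg of ammonium nitrate, x2 = kg of potassium sulfate, x3 = kg of urea, x4 = kg of MAP.
Minimize 0.87x1 + 1.08x2 + 1x3 + 1.03x4 subject to:
  0.34x1 + 0.44x3 + 0.11x4 ≥ 0.43   (nitrogen)
  0.19x2 + 0.01x4 ≥ 0.3   (sulfur)
  x1, x2, x3, x4 ≥ 0.
At the optimum only potassium sulfate, urea are positive (ammonium nitrate, MAP = 0). The nitrogen and sulfur requirements are met with equality.
Solving gives x2 = 1.579, x3 = 0.9773.
Hence cost = 1.08·1.579 + 1·0.9773 = R$2.6826.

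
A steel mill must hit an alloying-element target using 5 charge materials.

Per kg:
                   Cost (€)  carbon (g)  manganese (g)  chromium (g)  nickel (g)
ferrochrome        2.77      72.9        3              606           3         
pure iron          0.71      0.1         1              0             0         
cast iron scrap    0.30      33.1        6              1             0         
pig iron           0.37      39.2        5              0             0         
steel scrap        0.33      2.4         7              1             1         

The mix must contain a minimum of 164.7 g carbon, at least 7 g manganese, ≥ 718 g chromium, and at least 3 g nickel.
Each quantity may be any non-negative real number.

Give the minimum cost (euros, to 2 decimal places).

€3.98

Let x1 = kg of ferrochrome, x2 = kg of pure iron, x3 = kg of cast iron scrap, x4 = kg of pig iron, x5 = kg of steel scrap.
min 2.77x1 + 0.71x2 + 0.3x3 + 0.37x4 + 0.33x5 s.t.:
  72.9x1 + 0.1x2 + 33.1x3 + 39.2x4 + 2.4x5 ≥ 164.7   (carbon)
  3x1 + 1x2 + 6x3 + 5x4 + 7x5 ≥ 7   (manganese)
  606x1 + 1x3 + 1x5 ≥ 718   (chromium)
  3x1 + 1x5 ≥ 3   (nickel)
  x1, x2, x3, x4, x5 ≥ 0.
The minimum-cost mix takes nothing from pure iron, pig iron, steel scrap — only ferrochrome, cast iron scrap. Binding constraints: carbon and chromium.
So ferrochrome = 1.181 kg, cast iron scrap = 2.375 kg.
Total cost: 2.77·1.181 + 0.3·2.375 = 3.9839.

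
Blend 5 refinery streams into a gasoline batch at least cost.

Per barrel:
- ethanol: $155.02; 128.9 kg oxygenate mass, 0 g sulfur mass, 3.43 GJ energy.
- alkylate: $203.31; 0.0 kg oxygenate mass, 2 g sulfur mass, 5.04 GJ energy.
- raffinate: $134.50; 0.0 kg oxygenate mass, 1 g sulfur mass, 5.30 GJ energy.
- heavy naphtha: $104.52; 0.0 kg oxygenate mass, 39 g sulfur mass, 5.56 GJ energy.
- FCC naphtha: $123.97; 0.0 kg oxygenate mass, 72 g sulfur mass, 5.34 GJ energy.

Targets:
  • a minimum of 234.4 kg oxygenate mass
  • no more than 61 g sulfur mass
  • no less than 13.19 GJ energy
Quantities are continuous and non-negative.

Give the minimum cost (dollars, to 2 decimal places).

$412.60

This is a linear program. Let x1 = barrels of ethanol, x2 = barrels of alkylate, x3 = barrels of raffinate, x4 = barrels of heavy naphtha, x5 = barrels of FCC naphtha.
Minimise 155.02x1 + 203.31x2 + 134.5x3 + 104.52x4 + 123.97x5 s.t.:
  128.9x1 ≥ 234.4   (oxygenate mass)
  2x2 + 1x3 + 39x4 + 72x5 ≤ 61   (sulfur mass)
  3.43x1 + 5.04x2 + 5.3x3 + 5.56x4 + 5.34x5 ≥ 13.19   (energy)
  x1, x2, x3, x4, x5 ≥ 0.
The minimum-cost mix takes nothing from alkylate, raffinate, FCC naphtha — only ethanol, heavy naphtha. Binding constraints: oxygenate mass and energy.
Optimal quantities: ethanol = 1.81846 barrels, heavy naphtha = 1.25048 barrels.
Hence cost = 155.02·1.81846 + 104.52·1.25048 = $412.5978.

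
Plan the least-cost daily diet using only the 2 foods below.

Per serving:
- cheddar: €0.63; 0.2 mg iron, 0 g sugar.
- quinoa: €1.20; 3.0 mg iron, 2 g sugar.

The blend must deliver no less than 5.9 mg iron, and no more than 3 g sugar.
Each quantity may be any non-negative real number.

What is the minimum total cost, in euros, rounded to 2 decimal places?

Set it up as a linear program. Let x1 = servings of cheddar, x2 = servings of quinoa.
Minimize 0.63x1 + 1.2x2 with:
  0.2x1 + 3x2 ≥ 5.9   (iron)
  2x2 ≤ 3   (sugar)
  x1, x2 ≥ 0.
Both inputs are positive at the optimum. Binding constraints: iron and sugar.
So cheddar = 7 servings, quinoa = 1.5 servings.
Total cost: 0.63·7 + 1.2·1.5 = 6.2100.

€6.21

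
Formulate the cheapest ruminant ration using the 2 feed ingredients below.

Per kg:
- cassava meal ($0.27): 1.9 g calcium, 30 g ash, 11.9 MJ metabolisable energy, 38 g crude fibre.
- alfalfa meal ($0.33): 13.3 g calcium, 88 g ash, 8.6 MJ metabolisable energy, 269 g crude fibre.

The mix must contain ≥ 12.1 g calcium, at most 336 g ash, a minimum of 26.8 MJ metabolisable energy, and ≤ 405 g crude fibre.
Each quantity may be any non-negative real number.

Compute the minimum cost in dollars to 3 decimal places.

$0.697

Let x1 = kg of cassava meal, x2 = kg of alfalfa meal.
min 0.27x1 + 0.33x2 s.t.:
  1.9x1 + 13.3x2 ≥ 12.1   (calcium)
  30x1 + 88x2 ≤ 336   (ash)
  11.9x1 + 8.6x2 ≥ 26.8   (metabolisable energy)
  38x1 + 269x2 ≤ 405   (crude fibre)
  x1, x2 ≥ 0.
Both inputs are positive at the optimum. The calcium and metabolisable energy requirements are met with equality.
So cassava meal = 1.7782 kg, alfalfa meal = 0.65575 kg.
Total cost: 0.27·1.7782 + 0.33·0.65575 = 0.69651.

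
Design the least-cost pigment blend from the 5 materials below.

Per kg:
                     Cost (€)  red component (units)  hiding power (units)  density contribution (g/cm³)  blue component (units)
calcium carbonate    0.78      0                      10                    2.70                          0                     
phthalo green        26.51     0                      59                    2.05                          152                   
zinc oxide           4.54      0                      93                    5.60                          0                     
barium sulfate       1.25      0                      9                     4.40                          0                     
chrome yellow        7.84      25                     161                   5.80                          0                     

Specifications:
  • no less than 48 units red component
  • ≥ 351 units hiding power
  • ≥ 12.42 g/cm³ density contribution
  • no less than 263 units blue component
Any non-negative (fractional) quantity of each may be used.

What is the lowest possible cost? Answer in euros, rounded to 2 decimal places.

€60.92

This is a linear program. Let x1 = kg of calcium carbonate, x2 = kg of phthalo green, x3 = kg of zinc oxide, x4 = kg of barium sulfate, x5 = kg of chrome yellow.
Minimize 0.78x1 + 26.51x2 + 4.54x3 + 1.25x4 + 7.84x5 subject to:
  25x5 ≥ 48   (red component)
  10x1 + 59x2 + 93x3 + 9x4 + 161x5 ≥ 351   (hiding power)
  2.7x1 + 2.05x2 + 5.6x3 + 4.4x4 + 5.8x5 ≥ 12.42   (density contribution)
  152x2 ≥ 263   (blue component)
  x1, x2, x3, x4, x5 ≥ 0.
The optimal basis is {phthalo green, chrome yellow}; calcium carbonate, zinc oxide, barium sulfate drop out. The red component and blue component requirements are met with equality.
Solving gives x2 = 1.73, x5 = 1.92.
Hence cost = 26.51·1.73 + 7.84·1.92 = €60.9151.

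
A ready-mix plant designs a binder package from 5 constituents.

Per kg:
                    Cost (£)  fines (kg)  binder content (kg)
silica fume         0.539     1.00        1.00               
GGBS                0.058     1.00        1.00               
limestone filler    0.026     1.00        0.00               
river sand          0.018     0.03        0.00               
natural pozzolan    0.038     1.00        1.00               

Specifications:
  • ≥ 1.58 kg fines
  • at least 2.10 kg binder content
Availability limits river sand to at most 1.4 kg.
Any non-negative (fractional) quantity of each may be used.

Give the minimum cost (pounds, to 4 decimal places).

£0.0798

Set it up as a linear program. Let x1 = kg of silica fume, x2 = kg of GGBS, x3 = kg of limestone filler, x4 = kg of river sand, x5 = kg of natural pozzolan.
Minimize 0.539x1 + 0.058x2 + 0.026x3 + 0.018x4 + 0.038x5 s.t.:
  1x1 + 1x2 + 1x3 + 0.03x4 + 1x5 ≥ 1.58   (fines)
  1x1 + 1x2 + 1x5 ≥ 2.1   (binder content)
  x4 ≤ 1.4
  x1, x2, x3, x4, x5 ≥ 0.
The optimal basis is {natural pozzolan}; silica fume, GGBS, limestone filler, river sand drop out. Binding constraint: binder content.
That vertex is x5 = 2.1.
Cost = 0.038·2.1 = 0.079800.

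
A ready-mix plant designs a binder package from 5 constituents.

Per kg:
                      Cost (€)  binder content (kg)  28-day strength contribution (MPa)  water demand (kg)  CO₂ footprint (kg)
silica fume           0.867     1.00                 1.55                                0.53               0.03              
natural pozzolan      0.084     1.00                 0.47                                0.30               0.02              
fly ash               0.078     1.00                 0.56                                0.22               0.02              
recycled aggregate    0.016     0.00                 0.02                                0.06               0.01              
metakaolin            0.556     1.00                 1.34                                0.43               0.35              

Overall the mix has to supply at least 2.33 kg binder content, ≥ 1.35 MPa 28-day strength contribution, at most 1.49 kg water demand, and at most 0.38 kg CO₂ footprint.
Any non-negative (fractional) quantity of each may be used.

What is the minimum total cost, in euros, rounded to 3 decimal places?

€0.188

Treat it as an LP. Let x1 = kg of silica fume, x2 = kg of natural pozzolan, x3 = kg of fly ash, x4 = kg of recycled aggregate, x5 = kg of metakaolin.
Minimize 0.867x1 + 0.084x2 + 0.078x3 + 0.016x4 + 0.556x5 s.t.:
  1x1 + 1x2 + 1x3 + 1x5 ≥ 2.33   (binder content)
  1.55x1 + 0.47x2 + 0.56x3 + 0.02x4 + 1.34x5 ≥ 1.35   (28-day strength contribution)
  0.53x1 + 0.3x2 + 0.22x3 + 0.06x4 + 0.43x5 ≤ 1.49   (water demand)
  0.03x1 + 0.02x2 + 0.02x3 + 0.01x4 + 0.35x5 ≤ 0.38   (CO₂ footprint)
  x1, x2, x3, x4, x5 ≥ 0.
The minimum-cost mix takes nothing from silica fume, natural pozzolan, recycled aggregate, metakaolin — only fly ash. There the 28-day strength contribution constraint is tight.
Solving gives x3 = 2.411.
Total cost: 0.078·2.411 = 0.18806.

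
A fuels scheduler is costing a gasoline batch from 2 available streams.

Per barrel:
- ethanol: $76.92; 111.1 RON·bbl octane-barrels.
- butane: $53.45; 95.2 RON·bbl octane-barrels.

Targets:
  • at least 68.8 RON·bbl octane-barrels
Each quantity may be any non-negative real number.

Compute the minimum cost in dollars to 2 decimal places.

Let x1 = barrels of ethanol, x2 = barrels of butane.
min 76.92x1 + 53.45x2 with:
  111.1x1 + 95.2x2 ≥ 68.8   (octane-barrels)
  x1, x2 ≥ 0.
The cheapest feasible vertex uses only butane; ethanol is not used. The octane-barrels requirement is met with equality.
Solving gives x2 = 0.7227.
Cost = 53.45·0.7227 = 38.6283.

$38.63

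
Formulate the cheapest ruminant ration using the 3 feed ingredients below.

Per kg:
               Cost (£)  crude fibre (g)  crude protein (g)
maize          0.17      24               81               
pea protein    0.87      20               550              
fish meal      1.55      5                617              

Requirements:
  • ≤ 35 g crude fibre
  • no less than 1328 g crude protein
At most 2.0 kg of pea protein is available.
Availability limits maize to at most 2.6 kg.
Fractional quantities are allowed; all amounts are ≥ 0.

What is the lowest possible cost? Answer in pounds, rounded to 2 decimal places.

£2.54

Let x1 = kg of maize, x2 = kg of pea protein, x3 = kg of fish meal.
min 0.17x1 + 0.87x2 + 1.55x3 subject to:
  24x1 + 20x2 + 5x3 ≤ 35   (crude fibre)
  81x1 + 550x2 + 617x3 ≥ 1328   (crude protein)
  x2 ≤ 2
  x1 ≤ 2.6
  x1, x2, x3 ≥ 0.
At the optimum only pea protein, fish meal are positive (maize = 0). The crude fibre and crude protein requirements are met with equality.
That vertex is x2 = 1.559, x3 = 0.7623.
Cost = 0.87·1.559 + 1.55·0.7623 = 2.5379.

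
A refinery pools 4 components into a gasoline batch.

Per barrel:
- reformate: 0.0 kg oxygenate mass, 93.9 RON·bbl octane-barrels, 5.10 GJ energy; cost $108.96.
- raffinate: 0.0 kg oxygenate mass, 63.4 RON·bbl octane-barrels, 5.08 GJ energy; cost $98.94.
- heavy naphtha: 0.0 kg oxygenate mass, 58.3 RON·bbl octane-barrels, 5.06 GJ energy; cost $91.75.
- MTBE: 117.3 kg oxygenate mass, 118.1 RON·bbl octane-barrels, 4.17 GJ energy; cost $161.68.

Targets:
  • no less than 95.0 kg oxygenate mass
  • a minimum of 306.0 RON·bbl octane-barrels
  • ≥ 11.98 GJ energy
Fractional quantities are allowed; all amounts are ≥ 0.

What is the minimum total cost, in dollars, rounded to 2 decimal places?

$375.03

Let x1 = barrels of reformate, x2 = barrels of raffinate, x3 = barrels of heavy naphtha, x4 = barrels of MTBE.
min 108.96x1 + 98.94x2 + 91.75x3 + 161.68x4 s.t.:
  117.3x4 ≥ 95   (oxygenate mass)
  93.9x1 + 63.4x2 + 58.3x3 + 118.1x4 ≥ 306   (octane-barrels)
  5.1x1 + 5.08x2 + 5.06x3 + 4.17x4 ≥ 11.98   (energy)
  x1, x2, x3, x4 ≥ 0.
The optimal basis is {reformate, MTBE}; raffinate, heavy naphtha drop out. The oxygenate mass and octane-barrels requirements are met with equality.
So reformate = 2.24017 barrels, MTBE = 0.809889 barrels.
Hence cost = 108.96·2.24017 + 161.68·0.809889 = $375.0318.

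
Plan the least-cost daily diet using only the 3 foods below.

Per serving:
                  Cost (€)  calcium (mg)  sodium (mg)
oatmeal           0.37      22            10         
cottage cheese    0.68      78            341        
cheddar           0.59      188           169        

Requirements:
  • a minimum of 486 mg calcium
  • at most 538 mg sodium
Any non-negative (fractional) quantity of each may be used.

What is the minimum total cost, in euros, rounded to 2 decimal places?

€1.53

This is a linear program. Let x1 = servings of oatmeal, x2 = servings of cottage cheese, x3 = servings of cheddar.
min 0.37x1 + 0.68x2 + 0.59x3 with:
  22x1 + 78x2 + 188x3 ≥ 486   (calcium)
  10x1 + 341x2 + 169x3 ≤ 538   (sodium)
  x1, x2, x3 ≥ 0.
The minimum-cost mix takes nothing from oatmeal, cottage cheese — only cheddar. There the calcium constraint is tight.
That vertex is x3 = 2.585.
Total cost: 0.59·2.585 = 1.5252.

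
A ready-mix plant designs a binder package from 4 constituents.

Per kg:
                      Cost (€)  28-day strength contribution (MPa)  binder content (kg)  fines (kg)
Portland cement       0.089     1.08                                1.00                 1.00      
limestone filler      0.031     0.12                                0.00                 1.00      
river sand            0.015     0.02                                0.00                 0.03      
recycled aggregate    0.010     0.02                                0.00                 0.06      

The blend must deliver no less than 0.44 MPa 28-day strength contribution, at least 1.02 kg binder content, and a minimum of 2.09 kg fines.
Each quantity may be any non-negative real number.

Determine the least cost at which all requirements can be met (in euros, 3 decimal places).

This is a linear program. Let x1 = kg of Portland cement, x2 = kg of limestone filler, x3 = kg of river sand, x4 = kg of recycled aggregate.
Minimise 0.089x1 + 0.031x2 + 0.015x3 + 0.01x4 subject to:
  1.08x1 + 0.12x2 + 0.02x3 + 0.02x4 ≥ 0.44   (28-day strength contribution)
  1x1 ≥ 1.02   (binder content)
  1x1 + 1x2 + 0.03x3 + 0.06x4 ≥ 2.09   (fines)
  x1, x2, x3, x4 ≥ 0.
The optimal basis is {Portland cement, limestone filler}; river sand, recycled aggregate drop out. There the binder content and fines constraints are tight.
Solving gives x1 = 1.02, x2 = 1.07.
Hence cost = 0.089·1.02 + 0.031·1.07 = €0.12395.

€0.124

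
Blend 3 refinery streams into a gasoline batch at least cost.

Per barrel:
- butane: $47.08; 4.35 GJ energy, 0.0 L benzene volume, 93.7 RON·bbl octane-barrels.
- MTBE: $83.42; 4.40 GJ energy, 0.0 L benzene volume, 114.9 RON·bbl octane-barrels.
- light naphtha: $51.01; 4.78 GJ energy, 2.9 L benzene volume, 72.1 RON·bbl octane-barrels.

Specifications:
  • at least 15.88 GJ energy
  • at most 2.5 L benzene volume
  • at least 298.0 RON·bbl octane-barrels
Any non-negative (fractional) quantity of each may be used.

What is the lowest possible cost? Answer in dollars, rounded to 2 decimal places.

$171.25

Set it up as a linear program. Let x1 = barrels of butane, x2 = barrels of MTBE, x3 = barrels of light naphtha.
min 47.08x1 + 83.42x2 + 51.01x3 subject to:
  4.35x1 + 4.4x2 + 4.78x3 ≥ 15.88   (energy)
  2.9x3 ≤ 2.5   (benzene volume)
  93.7x1 + 114.9x2 + 72.1x3 ≥ 298   (octane-barrels)
  x1, x2, x3 ≥ 0.
The cheapest feasible vertex uses only butane, light naphtha; MTBE is not used. Binding constraints: energy and benzene volume.
Solving gives x1 = 2.7033, x3 = 0.86207.
Total cost: 47.08·2.7033 + 51.01·0.86207 = 171.2456.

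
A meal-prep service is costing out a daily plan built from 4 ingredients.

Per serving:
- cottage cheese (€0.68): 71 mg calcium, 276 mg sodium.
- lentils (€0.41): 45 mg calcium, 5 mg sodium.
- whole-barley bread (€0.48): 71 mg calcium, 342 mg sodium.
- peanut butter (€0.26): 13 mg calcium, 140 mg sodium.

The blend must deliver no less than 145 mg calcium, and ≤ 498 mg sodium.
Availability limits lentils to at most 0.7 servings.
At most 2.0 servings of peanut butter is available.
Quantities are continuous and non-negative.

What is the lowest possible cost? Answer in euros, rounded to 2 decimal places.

Let x1 = servings of cottage cheese, x2 = servings of lentils, x3 = servings of whole-barley bread, x4 = servings of peanut butter.
Minimize 0.68x1 + 0.41x2 + 0.48x3 + 0.26x4 subject to:
  71x1 + 45x2 + 71x3 + 13x4 ≥ 145   (calcium)
  276x1 + 5x2 + 342x3 + 140x4 ≤ 498   (sodium)
  x2 ≤ 0.7
  x4 ≤ 2
  x1, x2, x3, x4 ≥ 0.
The cheapest feasible vertex uses only cottage cheese, lentils, whole-barley bread; peanut butter is not used. The calcium, sodium, the lentils cap requirements are met with equality.
Solving gives x1 = 0.7912, x2 = 0.7, x3 = 0.8074.
Hence cost = 0.68·0.7912 + 0.41·0.7 + 0.48·0.8074 = €1.2126.

€1.21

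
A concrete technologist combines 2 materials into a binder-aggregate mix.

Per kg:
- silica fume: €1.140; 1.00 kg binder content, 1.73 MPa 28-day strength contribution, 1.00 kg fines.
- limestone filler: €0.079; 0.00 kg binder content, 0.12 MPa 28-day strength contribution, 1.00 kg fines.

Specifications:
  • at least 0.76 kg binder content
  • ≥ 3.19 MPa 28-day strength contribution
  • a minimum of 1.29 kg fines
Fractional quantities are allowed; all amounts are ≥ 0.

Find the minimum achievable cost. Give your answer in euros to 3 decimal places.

€2.101

Treat it as an LP. Let x1 = kg of silica fume, x2 = kg of limestone filler.
min 1.14x1 + 0.079x2 with:
  1x1 ≥ 0.76   (binder content)
  1.73x1 + 0.12x2 ≥ 3.19   (28-day strength contribution)
  1x1 + 1x2 ≥ 1.29   (fines)
  x1, x2 ≥ 0.
Both inputs are positive at the optimum. There the binder content and 28-day strength contribution constraints are tight.
Solving gives x1 = 0.76, x2 = 15.63.
Total cost: 1.14·0.76 + 0.079·15.63 = 2.10117.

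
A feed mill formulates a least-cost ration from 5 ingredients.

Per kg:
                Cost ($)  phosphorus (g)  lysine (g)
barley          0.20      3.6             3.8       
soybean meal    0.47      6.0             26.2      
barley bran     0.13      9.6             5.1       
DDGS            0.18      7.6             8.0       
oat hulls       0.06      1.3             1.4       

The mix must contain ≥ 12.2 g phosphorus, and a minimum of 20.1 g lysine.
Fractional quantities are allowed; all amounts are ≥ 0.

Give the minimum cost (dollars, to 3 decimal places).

$0.395

Let x1 = kg of barley, x2 = kg of soybean meal, x3 = kg of barley bran, x4 = kg of DDGS, x5 = kg of oat hulls.
Minimize 0.2x1 + 0.47x2 + 0.13x3 + 0.18x4 + 0.06x5 subject to:
  3.6x1 + 6x2 + 9.6x3 + 7.6x4 + 1.3x5 ≥ 12.2   (phosphorus)
  3.8x1 + 26.2x2 + 5.1x3 + 8x4 + 1.4x5 ≥ 20.1   (lysine)
  x1, x2, x3, x4, x5 ≥ 0.
The optimal basis is {soybean meal, barley bran}; barley, DDGS, oat hulls drop out. Binding constraints: phosphorus and lysine.
Optimal quantities: soybean meal = 0.5918 kg, barley bran = 0.901 kg.
Hence cost = 0.47·0.5918 + 0.13·0.901 = $0.39528.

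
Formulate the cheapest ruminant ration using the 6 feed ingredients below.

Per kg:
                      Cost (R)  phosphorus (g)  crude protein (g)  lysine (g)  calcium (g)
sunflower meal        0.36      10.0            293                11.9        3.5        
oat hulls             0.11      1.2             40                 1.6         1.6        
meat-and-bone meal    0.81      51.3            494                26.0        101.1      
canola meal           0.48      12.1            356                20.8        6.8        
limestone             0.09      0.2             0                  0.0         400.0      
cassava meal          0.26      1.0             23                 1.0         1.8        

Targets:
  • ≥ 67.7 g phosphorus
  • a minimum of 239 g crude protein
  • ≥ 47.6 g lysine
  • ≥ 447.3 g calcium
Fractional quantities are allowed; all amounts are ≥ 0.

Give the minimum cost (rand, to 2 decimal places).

Let x1 = kg of sunflower meal, x2 = kg of oat hulls, x3 = kg of meat-and-bone meal, x4 = kg of canola meal, x5 = kg of limestone, x6 = kg of cassava meal.
Minimise 0.36x1 + 0.11x2 + 0.81x3 + 0.48x4 + 0.09x5 + 0.26x6 s.t.:
  10x1 + 1.2x2 + 51.3x3 + 12.1x4 + 0.2x5 + 1x6 ≥ 67.7   (phosphorus)
  293x1 + 40x2 + 494x3 + 356x4 + 23x6 ≥ 239   (crude protein)
  11.9x1 + 1.6x2 + 26x3 + 20.8x4 + 1x6 ≥ 47.6   (lysine)
  3.5x1 + 1.6x2 + 101.1x3 + 6.8x4 + 400x5 + 1.8x6 ≥ 447.3   (calcium)
  x1, x2, x3, x4, x5, x6 ≥ 0.
At the optimum only meat-and-bone meal, canola meal, limestone are positive (sunflower meal, oat hulls, cassava meal = 0). There the phosphorus, lysine, calcium constraints are tight.
That vertex is x3 = 1.101, x4 = 0.9117, x5 = 0.8244.
Objective = 0.81·1.101 + 0.48·0.9117 + 0.09·0.8244 = 1.4036.

R1.40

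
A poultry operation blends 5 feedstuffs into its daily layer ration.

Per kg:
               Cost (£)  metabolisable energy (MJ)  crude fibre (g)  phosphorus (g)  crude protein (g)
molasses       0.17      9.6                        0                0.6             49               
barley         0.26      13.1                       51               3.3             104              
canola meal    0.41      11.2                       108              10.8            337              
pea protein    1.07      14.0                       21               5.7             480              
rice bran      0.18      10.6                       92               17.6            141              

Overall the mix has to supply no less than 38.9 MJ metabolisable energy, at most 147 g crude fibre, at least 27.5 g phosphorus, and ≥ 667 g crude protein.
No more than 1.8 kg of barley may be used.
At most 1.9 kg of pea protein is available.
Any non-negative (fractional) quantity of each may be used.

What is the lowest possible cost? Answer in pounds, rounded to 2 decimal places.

£1.33

Let x1 = kg of molasses, x2 = kg of barley, x3 = kg of canola meal, x4 = kg of pea protein, x5 = kg of rice bran.
Minimize 0.17x1 + 0.26x2 + 0.41x3 + 1.07x4 + 0.18x5 s.t.:
  9.6x1 + 13.1x2 + 11.2x3 + 14x4 + 10.6x5 ≥ 38.9   (metabolisable energy)
  51x2 + 108x3 + 21x4 + 92x5 ≤ 147   (crude fibre)
  0.6x1 + 3.3x2 + 10.8x3 + 5.7x4 + 17.6x5 ≥ 27.5   (phosphorus)
  49x1 + 104x2 + 337x3 + 480x4 + 141x5 ≥ 667   (crude protein)
  x2 ≤ 1.8
  x4 ≤ 1.9
  x1, x2, x3, x4, x5 ≥ 0.
At the optimum only molasses, canola meal, pea protein, rice bran are positive (barley = 0). There the metabolisable energy, crude fibre, phosphorus, crude protein constraints are tight.
That vertex is x1 = 1.452, x3 = 0.2747, x4 = 0.7223, x5 = 1.111.
Objective = 0.17·1.452 + 0.41·0.2747 + 1.07·0.7223 + 0.18·1.111 = 1.3323.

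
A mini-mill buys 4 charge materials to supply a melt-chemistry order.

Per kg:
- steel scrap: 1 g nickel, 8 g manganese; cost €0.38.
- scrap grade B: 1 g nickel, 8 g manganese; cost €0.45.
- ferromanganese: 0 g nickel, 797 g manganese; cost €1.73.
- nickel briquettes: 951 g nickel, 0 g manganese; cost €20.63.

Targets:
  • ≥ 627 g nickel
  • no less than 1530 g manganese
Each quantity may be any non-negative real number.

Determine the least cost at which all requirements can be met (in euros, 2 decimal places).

€16.92

Let x1 = kg of steel scrap, x2 = kg of scrap grade B, x3 = kg of ferromanganese, x4 = kg of nickel briquettes.
min 0.38x1 + 0.45x2 + 1.73x3 + 20.63x4 with:
  1x1 + 1x2 + 951x4 ≥ 627   (nickel)
  8x1 + 8x2 + 797x3 ≥ 1530   (manganese)
  x1, x2, x3, x4 ≥ 0.
The cheapest feasible vertex uses only ferromanganese, nickel briquettes; steel scrap, scrap grade B are not used. Binding constraints: nickel and manganese.
So ferromanganese = 1.92 kg, nickel briquettes = 0.6593 kg.
Hence cost = 1.73·1.92 + 20.63·0.6593 = €16.9230.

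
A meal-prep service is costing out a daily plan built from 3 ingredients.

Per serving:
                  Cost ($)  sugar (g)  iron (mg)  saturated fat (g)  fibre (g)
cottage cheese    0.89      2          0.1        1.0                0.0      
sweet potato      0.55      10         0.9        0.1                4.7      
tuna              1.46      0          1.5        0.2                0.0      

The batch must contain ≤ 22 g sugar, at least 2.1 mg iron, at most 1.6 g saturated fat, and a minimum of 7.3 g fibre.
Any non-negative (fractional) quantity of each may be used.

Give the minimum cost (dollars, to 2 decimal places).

Let x1 = servings of cottage cheese, x2 = servings of sweet potato, x3 = servings of tuna.
min 0.89x1 + 0.55x2 + 1.46x3 with:
  2x1 + 10x2 ≤ 22   (sugar)
  0.1x1 + 0.9x2 + 1.5x3 ≥ 2.1   (iron)
  1x1 + 0.1x2 + 0.2x3 ≤ 1.6   (saturated fat)
  4.7x2 ≥ 7.3   (fibre)
  x1, x2, x3 ≥ 0.
The minimum-cost mix takes nothing from cottage cheese — only sweet potato, tuna. Binding constraints: sugar and iron.
Optimal quantities: sweet potato = 2.2 servings, tuna = 0.08 servings.
Hence cost = 0.55·2.2 + 1.46·0.08 = $1.3268.

$1.33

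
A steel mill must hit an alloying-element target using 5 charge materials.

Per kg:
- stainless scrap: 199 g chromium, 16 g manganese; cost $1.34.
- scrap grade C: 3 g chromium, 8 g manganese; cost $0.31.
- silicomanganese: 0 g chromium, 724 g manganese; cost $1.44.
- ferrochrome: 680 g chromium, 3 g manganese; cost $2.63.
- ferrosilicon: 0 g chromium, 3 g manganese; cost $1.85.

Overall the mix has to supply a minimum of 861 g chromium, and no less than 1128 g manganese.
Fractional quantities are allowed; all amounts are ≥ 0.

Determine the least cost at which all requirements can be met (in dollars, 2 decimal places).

$5.57

Let x1 = kg of stainless scrap, x2 = kg of scrap grade C, x3 = kg of silicomanganese, x4 = kg of ferrochrome, x5 = kg of ferrosilicon.
Minimize 1.34x1 + 0.31x2 + 1.44x3 + 2.63x4 + 1.85x5 with:
  199x1 + 3x2 + 680x4 ≥ 861   (chromium)
  16x1 + 8x2 + 724x3 + 3x4 + 3x5 ≥ 1128   (manganese)
  x1, x2, x3, x4, x5 ≥ 0.
At the optimum only silicomanganese, ferrochrome are positive (stainless scrap, scrap grade C, ferrosilicon = 0). Binding constraints: chromium and manganese.
Optimal quantities: silicomanganese = 1.553 kg, ferrochrome = 1.266 kg.
Cost = 1.44·1.553 + 2.63·1.266 = 5.5659.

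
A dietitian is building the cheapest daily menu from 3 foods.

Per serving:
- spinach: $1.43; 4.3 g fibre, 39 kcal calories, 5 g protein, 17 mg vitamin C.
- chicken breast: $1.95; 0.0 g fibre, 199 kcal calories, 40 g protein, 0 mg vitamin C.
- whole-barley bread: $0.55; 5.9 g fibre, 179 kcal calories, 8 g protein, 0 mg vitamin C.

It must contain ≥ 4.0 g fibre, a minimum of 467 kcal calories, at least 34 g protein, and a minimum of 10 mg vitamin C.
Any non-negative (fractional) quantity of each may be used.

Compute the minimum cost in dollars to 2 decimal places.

$2.69

This is a linear program. Let x1 = servings of spinach, x2 = servings of chicken breast, x3 = servings of whole-barley bread.
min 1.43x1 + 1.95x2 + 0.55x3 subject to:
  4.3x1 + 5.9x3 ≥ 4   (fibre)
  39x1 + 199x2 + 179x3 ≥ 467   (calories)
  5x1 + 40x2 + 8x3 ≥ 34   (protein)
  17x1 ≥ 10   (vitamin C)
  x1, x2, x3 ≥ 0.
The optimal mix uses every input. Binding constraints: calories, protein, vitamin C.
So spinach = 0.5882 servings, chicken breast = 0.3605 servings, whole-barley bread = 2.08 servings.
Objective = 1.43·0.5882 + 1.95·0.3605 + 0.55·2.08 = 2.6881.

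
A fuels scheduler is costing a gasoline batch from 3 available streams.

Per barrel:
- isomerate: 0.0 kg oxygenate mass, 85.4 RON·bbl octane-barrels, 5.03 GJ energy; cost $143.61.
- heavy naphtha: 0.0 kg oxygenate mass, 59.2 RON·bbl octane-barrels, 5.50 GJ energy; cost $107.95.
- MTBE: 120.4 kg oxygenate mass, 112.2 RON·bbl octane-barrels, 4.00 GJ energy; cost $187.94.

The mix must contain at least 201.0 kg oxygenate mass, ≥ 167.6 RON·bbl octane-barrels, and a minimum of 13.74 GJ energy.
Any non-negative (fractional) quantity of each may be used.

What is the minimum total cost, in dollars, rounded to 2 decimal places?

Set it up as a linear program. Let x1 = barrels of isomerate, x2 = barrels of heavy naphtha, x3 = barrels of MTBE.
Minimize 143.61x1 + 107.95x2 + 187.94x3 with:
  120.4x3 ≥ 201   (oxygenate mass)
  85.4x1 + 59.2x2 + 112.2x3 ≥ 167.6   (octane-barrels)
  5.03x1 + 5.5x2 + 4x3 ≥ 13.74   (energy)
  x1, x2, x3 ≥ 0.
The minimum-cost mix takes nothing from isomerate — only heavy naphtha, MTBE. There the oxygenate mass and energy constraints are tight.
That vertex is x2 = 1.28405, x3 = 1.66944.
Objective = 107.95·1.28405 + 187.94·1.66944 = 452.3678.

$452.37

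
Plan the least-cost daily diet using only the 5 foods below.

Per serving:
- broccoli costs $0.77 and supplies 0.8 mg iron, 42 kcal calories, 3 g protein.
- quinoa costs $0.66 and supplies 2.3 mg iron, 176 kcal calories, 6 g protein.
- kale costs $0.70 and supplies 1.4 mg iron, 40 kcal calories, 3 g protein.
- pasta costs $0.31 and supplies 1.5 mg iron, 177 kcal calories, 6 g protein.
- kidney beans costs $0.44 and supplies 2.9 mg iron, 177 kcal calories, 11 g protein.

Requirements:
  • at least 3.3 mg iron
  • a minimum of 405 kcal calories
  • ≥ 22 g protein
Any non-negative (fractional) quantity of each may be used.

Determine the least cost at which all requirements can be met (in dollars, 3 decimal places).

Let x1 = servings of broccoli, x2 = servings of quinoa, x3 = servings of kale, x4 = servings of pasta, x5 = servings of kidney beans.
Minimise 0.77x1 + 0.66x2 + 0.7x3 + 0.31x4 + 0.44x5 s.t.:
  0.8x1 + 2.3x2 + 1.4x3 + 1.5x4 + 2.9x5 ≥ 3.3   (iron)
  42x1 + 176x2 + 40x3 + 177x4 + 177x5 ≥ 405   (calories)
  3x1 + 6x2 + 3x3 + 6x4 + 11x5 ≥ 22   (protein)
  x1, x2, x3, x4, x5 ≥ 0.
At the optimum only pasta, kidney beans are positive (broccoli, quinoa, kale = 0). There the calories and protein constraints are tight.
So pasta = 0.6339 servings, kidney beans = 1.654 servings.
Total cost: 0.31·0.6339 + 0.44·1.654 = 0.92427.

$0.924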